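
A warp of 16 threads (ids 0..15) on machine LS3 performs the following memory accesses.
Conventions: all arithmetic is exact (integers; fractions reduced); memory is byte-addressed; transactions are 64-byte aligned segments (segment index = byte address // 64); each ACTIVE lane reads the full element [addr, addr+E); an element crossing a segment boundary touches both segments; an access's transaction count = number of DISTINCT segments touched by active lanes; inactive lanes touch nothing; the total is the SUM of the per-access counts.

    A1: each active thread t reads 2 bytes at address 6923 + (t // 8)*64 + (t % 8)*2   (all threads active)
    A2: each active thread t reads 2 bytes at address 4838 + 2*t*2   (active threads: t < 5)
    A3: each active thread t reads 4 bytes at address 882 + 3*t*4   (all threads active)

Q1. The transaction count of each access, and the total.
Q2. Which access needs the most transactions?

A1: 2 transactions
A2: 1 transaction
A3: 4 transactions

Answer: 2,1,4; total 7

Answer: A3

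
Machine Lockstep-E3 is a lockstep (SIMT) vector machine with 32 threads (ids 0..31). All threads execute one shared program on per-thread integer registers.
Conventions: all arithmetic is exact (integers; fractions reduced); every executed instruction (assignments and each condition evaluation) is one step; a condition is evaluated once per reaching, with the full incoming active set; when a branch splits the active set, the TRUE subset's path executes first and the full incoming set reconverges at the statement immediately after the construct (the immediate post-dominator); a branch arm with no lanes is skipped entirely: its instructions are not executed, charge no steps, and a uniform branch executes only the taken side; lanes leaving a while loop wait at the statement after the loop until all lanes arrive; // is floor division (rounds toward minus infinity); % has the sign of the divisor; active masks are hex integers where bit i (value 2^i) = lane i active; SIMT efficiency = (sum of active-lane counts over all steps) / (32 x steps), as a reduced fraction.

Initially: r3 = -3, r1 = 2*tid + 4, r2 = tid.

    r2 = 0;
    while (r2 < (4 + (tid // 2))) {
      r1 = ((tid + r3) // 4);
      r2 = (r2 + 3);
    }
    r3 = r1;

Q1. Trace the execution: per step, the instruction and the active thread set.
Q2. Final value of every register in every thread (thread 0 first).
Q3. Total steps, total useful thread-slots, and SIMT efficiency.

step 0: r2 <- 0                      0xffffffff
step 1: eval (r2 < (4 + (tid // 2))) 0xffffffff
step 2: r1 <- ((tid + r3) // 4)      0xffffffff
step 3: r2 <- (r2 + 3)               0xffffffff
step 4: eval (r2 < (4 + (tid // 2))) 0xffffffff
step 5: r1 <- ((tid + r3) // 4)      0xffffffff
step 6: r2 <- (r2 + 3)               0xffffffff
step 7: eval (r2 < (4 + (tid // 2))) 0xffffffff
step 8: r1 <- ((tid + r3) // 4)      0xffffffc0
step 9: r2 <- (r2 + 3)               0xffffffc0
step 10: eval (r2 < (4 + (tid // 2))) 0xffffffc0
step 11: r1 <- ((tid + r3) // 4)      0xfffff000
step 12: r2 <- (r2 + 3)               0xfffff000
step 13: eval (r2 < (4 + (tid // 2))) 0xfffff000
step 14: r1 <- ((tid + r3) // 4)      0xfffc0000
step 15: r2 <- (r2 + 3)               0xfffc0000
step 16: eval (r2 < (4 + (tid // 2))) 0xfffc0000
step 17: r1 <- ((tid + r3) // 4)      0xff000000
step 18: r2 <- (r2 + 3)               0xff000000
step 19: eval (r2 < (4 + (tid // 2))) 0xff000000
step 20: r1 <- ((tid + r3) // 4)      0xc0000000
step 21: r2 <- (r2 + 3)               0xc0000000
step 22: eval (r2 < (4 + (tid // 2))) 0xc0000000
step 23: r3 <- r1                     0xffffffff

Answer: 24 steps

r3: -1,-1,-1,0,0,0,0,1,1,1,1,2,2,2,2,3,3,3,3,4,4,4,4,5,5,5,5,6,6,6,6,7
r1: -1,-1,-1,0,0,0,0,1,1,1,1,2,2,2,2,3,3,3,3,4,4,4,4,5,5,5,5,6,6,6,6,7
r2: 6,6,6,6,6,6,9,9,9,9,9,9,12,12,12,12,12,12,15,15,15,15,15,15,18,18,18,18,18,18,21,21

steps = 24; useful = 498; efficiency = 498/768 = 83/128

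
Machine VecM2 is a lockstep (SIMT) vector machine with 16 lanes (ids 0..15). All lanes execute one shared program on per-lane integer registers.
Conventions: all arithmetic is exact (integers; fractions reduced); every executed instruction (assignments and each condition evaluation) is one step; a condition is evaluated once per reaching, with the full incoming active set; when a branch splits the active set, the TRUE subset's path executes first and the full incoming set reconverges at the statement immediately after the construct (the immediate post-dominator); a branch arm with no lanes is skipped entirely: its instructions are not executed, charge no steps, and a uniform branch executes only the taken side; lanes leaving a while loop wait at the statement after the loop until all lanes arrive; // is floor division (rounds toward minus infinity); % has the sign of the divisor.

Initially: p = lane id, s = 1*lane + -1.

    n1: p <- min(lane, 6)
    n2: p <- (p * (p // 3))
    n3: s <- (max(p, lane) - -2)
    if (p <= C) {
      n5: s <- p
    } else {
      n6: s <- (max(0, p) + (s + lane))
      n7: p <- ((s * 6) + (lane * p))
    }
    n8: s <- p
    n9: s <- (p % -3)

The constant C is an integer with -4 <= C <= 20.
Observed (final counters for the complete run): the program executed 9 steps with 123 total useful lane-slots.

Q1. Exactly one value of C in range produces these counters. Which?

Answer: C = 4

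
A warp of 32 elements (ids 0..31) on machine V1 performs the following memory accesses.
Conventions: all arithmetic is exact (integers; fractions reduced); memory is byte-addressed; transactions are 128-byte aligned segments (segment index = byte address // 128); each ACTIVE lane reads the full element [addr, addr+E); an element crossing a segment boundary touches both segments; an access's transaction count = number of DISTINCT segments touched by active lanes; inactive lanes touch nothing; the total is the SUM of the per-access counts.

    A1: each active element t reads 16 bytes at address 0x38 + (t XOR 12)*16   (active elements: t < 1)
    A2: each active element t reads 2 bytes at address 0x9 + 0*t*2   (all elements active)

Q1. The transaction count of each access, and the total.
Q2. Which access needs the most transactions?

A1: 2 transactions
A2: 1 transaction

Answer: 2,1; total 3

Answer: A1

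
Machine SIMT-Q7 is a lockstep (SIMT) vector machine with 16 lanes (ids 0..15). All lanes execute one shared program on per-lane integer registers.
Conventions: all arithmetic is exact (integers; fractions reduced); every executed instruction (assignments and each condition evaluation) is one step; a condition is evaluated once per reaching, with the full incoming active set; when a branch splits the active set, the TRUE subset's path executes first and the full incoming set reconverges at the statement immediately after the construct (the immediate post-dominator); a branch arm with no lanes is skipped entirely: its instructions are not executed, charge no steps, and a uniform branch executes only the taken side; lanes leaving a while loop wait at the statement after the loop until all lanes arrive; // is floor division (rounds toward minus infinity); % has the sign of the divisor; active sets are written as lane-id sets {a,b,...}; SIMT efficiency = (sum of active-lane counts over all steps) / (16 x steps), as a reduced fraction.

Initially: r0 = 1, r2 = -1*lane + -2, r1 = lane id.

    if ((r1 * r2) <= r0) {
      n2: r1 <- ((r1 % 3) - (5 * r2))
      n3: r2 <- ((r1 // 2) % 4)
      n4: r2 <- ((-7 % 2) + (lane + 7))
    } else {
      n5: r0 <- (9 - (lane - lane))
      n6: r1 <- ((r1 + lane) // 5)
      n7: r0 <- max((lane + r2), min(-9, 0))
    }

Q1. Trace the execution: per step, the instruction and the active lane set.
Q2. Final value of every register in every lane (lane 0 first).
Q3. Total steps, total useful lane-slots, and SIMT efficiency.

step 0: eval ((r1 * r2) <= r0)       {0,1,2,3,4,5,6,7,8,9,10,11,12,13,14,15}
step 1: r1 <- ((r1 % 3) - (5 * r2))  {0,1,2,3,4,5,6,7,8,9,10,11,12,13,14,15}
step 2: r2 <- ((r1 // 2) % 4)        {0,1,2,3,4,5,6,7,8,9,10,11,12,13,14,15}
step 3: r2 <- ((-7 % 2) + (lane + 7)) {0,1,2,3,4,5,6,7,8,9,10,11,12,13,14,15}

Answer: 4 steps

r0: 1,1,1,1,1,1,1,1,1,1,1,1,1,1,1,1
r2: 8,9,10,11,12,13,14,15,16,17,18,19,20,21,22,23
r1: 10,16,22,25,31,37,40,46,52,55,61,67,70,76,82,85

steps = 4; useful = 64; efficiency = 64/64 = 1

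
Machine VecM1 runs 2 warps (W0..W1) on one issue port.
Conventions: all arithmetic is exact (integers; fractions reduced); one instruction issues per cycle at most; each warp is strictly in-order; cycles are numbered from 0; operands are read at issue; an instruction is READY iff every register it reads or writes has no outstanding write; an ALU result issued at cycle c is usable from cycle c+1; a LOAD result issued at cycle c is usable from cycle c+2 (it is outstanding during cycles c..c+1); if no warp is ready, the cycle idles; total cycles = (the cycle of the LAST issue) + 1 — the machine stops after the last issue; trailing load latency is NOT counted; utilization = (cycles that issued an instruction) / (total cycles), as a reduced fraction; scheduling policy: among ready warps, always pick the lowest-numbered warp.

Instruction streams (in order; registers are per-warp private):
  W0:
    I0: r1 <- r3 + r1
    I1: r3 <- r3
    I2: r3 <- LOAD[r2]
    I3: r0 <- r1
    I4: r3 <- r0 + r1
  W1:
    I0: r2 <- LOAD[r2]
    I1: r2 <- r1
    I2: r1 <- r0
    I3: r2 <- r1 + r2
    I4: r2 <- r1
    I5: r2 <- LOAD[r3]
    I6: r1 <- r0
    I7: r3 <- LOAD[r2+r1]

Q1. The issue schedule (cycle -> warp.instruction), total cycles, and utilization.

cycle 0: W0.I0
cycle 1: W0.I1
cycle 2: W0.I2
cycle 3: W0.I3
cycle 4: W0.I4
cycle 5: W1.I0
cycle 6: idle
cycle 7: W1.I1
cycle 8: W1.I2
cycle 9: W1.I3
cycle 10: W1.I4
cycle 11: W1.I5
cycle 12: W1.I6
cycle 13: W1.I7

Answer: 14 cycles, utilization 13/14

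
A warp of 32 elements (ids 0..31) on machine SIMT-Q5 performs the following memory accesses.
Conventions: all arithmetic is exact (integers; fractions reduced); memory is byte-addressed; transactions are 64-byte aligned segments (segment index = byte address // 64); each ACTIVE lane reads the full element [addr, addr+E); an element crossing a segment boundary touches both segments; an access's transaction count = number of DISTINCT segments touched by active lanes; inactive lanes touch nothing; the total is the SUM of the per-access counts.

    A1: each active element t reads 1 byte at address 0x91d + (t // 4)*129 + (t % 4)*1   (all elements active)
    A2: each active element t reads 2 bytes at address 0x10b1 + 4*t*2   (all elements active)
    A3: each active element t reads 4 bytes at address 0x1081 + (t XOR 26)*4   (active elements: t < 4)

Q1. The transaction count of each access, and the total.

A1: 8 transactions
A2: 5 transactions
A3: 1 transaction

Answer: 8,5,1; total 14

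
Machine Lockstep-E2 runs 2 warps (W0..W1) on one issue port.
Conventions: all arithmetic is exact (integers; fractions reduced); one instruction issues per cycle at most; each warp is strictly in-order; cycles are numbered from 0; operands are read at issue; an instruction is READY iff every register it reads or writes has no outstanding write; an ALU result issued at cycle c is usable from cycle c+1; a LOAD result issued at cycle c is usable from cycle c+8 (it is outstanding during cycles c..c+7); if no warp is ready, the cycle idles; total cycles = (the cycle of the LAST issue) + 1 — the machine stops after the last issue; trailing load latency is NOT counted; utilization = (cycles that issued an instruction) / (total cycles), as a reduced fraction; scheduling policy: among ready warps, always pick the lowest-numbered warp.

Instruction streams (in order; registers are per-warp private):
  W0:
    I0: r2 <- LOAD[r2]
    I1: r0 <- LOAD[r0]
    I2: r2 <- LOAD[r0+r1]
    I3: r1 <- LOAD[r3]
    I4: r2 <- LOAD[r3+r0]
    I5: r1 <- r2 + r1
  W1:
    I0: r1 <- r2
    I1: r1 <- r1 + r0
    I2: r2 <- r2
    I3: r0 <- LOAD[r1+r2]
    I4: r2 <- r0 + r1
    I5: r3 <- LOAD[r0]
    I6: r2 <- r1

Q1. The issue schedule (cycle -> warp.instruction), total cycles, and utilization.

cycle 0: W0.I0
cycle 1: W0.I1
cycle 2: W1.I0
cycle 3: W1.I1
cycle 4: W1.I2
cycle 5: W1.I3
cycle 6: idle
cycle 7: idle
cycle 8: idle
cycle 9: W0.I2
cycle 10: W0.I3
cycle 11: idle
cycle 12: idle
cycle 13: W1.I4
cycle 14: W1.I5
cycle 15: W1.I6
cycle 16: idle
cycle 17: W0.I4
cycle 18: idle
cycle 19: idle
cycle 20: idle
cycle 21: idle
cycle 22: idle
cycle 23: idle
cycle 24: idle
cycle 25: W0.I5

Answer: 26 cycles, utilization 1/2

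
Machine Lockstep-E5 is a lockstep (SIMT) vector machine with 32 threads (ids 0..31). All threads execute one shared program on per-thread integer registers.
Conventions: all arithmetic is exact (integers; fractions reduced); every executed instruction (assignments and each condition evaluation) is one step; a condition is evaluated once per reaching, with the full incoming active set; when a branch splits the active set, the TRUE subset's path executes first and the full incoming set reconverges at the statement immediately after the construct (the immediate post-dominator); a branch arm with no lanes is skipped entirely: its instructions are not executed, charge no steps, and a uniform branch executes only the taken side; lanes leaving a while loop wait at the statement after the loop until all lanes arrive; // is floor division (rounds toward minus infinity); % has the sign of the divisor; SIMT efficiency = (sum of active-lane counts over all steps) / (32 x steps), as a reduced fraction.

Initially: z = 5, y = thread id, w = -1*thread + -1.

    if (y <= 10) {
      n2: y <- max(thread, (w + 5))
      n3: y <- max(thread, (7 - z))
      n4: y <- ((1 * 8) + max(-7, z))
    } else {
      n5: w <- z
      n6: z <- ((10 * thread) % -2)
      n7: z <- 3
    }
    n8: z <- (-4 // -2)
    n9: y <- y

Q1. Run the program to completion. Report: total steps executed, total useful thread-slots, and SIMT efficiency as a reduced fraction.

Answer: 9 steps, 192 useful, 2/3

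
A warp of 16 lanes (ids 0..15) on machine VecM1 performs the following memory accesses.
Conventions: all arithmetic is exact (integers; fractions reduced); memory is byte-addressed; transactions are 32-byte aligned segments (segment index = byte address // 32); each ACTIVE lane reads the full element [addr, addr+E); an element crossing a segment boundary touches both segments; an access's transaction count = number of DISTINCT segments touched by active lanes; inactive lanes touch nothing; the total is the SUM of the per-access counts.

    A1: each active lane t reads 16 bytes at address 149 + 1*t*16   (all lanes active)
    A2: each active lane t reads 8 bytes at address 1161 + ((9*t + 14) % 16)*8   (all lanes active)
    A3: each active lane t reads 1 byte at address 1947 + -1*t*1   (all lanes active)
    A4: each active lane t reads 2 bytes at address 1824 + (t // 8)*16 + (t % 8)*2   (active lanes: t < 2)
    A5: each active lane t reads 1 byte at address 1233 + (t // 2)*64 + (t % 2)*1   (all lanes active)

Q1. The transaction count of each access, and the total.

A1: 9 transactions
A2: 5 transactions
A3: 1 transaction
A4: 1 transaction
A5: 8 transactions

Answer: 9,5,1,1,8; total 24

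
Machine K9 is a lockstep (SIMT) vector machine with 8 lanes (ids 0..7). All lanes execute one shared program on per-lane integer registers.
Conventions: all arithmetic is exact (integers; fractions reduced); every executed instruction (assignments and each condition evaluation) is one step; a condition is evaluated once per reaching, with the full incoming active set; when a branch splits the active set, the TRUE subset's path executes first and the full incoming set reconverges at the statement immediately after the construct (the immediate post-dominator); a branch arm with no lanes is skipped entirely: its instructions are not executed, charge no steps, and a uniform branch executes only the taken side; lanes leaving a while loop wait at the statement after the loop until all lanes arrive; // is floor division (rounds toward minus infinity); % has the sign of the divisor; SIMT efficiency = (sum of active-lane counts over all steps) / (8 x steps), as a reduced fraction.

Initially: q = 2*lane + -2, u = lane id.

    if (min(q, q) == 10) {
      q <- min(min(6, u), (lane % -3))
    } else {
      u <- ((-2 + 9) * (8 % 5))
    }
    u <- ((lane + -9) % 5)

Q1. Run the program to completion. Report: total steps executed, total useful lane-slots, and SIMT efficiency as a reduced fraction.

Answer: 4 steps, 24 useful, 3/4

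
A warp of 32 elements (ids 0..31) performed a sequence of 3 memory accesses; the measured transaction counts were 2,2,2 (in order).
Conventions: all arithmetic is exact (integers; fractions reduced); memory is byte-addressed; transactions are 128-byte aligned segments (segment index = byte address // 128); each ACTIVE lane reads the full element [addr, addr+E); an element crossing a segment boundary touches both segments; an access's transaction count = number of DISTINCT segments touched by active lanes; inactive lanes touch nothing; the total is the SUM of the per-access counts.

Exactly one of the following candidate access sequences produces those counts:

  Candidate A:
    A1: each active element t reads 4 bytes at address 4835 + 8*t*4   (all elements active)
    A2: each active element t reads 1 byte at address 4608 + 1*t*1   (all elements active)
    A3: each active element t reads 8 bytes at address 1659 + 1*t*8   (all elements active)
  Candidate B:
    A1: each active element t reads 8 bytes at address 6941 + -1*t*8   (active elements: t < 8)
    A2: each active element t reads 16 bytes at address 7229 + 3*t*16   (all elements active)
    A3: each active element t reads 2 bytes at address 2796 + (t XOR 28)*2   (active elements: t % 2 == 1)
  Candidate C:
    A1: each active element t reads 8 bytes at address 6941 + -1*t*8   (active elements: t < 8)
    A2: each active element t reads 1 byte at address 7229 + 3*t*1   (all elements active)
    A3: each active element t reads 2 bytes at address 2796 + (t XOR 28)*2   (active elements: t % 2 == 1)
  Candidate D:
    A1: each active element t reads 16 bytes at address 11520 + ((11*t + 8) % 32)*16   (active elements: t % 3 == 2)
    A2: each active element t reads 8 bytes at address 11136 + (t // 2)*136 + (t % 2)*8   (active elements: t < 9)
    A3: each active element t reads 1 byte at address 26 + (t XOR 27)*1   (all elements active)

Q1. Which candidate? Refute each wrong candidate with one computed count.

A: A1 gives 9 transactions, not 2
B: A2 gives 13 transactions, not 2
D: A2 gives 5 transactions, not 2
C: all counts match (2,2,2)

Answer: C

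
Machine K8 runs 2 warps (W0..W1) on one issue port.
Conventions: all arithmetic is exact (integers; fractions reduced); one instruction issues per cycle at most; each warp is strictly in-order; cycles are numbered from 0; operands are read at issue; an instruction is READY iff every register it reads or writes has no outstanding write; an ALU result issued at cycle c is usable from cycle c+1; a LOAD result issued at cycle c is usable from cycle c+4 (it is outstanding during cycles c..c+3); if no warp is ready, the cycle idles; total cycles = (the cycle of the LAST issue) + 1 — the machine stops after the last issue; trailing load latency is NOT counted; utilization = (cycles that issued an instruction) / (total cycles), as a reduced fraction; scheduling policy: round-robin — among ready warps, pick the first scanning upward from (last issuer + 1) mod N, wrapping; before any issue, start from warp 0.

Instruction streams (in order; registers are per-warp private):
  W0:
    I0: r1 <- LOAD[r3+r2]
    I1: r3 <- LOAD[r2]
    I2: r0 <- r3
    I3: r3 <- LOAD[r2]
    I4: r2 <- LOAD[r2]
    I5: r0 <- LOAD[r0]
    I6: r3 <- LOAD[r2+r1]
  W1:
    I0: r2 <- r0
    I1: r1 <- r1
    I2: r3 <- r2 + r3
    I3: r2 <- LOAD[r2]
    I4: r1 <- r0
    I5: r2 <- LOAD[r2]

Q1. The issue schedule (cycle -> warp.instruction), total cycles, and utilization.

cycle 0: W0.I0
cycle 1: W1.I0
cycle 2: W0.I1
cycle 3: W1.I1
cycle 4: W1.I2
cycle 5: W1.I3
cycle 6: W0.I2
cycle 7: W1.I4
cycle 8: W0.I3
cycle 9: W1.I5
cycle 10: W0.I4
cycle 11: W0.I5
cycle 12: idle
cycle 13: idle
cycle 14: W0.I6

Answer: 15 cycles, utilization 13/15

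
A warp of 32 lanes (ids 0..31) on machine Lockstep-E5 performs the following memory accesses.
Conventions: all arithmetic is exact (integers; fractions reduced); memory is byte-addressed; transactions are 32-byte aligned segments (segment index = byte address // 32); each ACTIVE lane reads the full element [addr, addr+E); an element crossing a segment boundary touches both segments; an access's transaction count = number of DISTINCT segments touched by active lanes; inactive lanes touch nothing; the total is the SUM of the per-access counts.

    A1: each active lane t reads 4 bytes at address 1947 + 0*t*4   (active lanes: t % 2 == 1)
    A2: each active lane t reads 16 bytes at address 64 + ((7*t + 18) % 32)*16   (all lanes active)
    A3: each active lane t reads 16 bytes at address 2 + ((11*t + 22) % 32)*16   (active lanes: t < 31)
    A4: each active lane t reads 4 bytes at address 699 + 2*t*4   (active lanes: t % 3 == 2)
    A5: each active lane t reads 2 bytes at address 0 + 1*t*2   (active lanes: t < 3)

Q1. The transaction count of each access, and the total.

A1: 1 transaction
A2: 16 transactions
A3: 17 transactions
A4: 8 transactions
A5: 1 transaction

Answer: 1,16,17,8,1; total 43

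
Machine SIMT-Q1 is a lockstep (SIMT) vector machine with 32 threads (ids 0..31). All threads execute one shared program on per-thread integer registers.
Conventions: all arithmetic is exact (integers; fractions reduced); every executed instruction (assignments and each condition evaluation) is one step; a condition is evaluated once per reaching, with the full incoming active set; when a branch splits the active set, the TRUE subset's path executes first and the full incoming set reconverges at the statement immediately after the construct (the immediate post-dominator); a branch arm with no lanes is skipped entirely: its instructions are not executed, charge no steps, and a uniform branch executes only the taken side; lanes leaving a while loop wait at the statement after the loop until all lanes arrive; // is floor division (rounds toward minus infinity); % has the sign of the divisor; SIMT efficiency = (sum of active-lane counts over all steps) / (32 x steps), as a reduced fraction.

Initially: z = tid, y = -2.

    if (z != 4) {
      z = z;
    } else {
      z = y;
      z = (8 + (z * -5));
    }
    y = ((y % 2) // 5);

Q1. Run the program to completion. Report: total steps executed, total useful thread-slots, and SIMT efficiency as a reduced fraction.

Answer: 5 steps, 97 useful, 97/160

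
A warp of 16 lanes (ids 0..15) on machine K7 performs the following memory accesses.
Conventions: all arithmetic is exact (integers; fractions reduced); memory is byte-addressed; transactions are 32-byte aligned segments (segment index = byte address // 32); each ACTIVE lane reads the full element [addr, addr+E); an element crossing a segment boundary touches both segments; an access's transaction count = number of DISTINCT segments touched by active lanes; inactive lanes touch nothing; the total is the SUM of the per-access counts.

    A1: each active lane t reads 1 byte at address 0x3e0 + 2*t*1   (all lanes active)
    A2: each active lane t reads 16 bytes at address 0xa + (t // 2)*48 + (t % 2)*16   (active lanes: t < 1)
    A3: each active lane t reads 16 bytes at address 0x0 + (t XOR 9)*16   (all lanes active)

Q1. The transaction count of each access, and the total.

A1: 1 transaction
A2: 1 transaction
A3: 8 transactions

Answer: 1,1,8; total 10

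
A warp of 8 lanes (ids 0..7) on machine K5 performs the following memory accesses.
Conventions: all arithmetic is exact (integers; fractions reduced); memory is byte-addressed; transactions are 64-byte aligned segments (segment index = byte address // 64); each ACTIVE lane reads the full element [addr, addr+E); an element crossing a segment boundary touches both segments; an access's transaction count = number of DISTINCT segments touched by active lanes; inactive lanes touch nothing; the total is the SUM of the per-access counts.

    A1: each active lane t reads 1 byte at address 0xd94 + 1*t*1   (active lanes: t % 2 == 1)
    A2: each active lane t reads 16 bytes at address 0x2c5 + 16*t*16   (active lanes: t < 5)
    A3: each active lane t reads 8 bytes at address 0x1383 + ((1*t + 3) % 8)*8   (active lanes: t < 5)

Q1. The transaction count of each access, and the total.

A1: 1 transaction
A2: 5 transactions
A3: 2 transactions

Answer: 1,5,2; total 8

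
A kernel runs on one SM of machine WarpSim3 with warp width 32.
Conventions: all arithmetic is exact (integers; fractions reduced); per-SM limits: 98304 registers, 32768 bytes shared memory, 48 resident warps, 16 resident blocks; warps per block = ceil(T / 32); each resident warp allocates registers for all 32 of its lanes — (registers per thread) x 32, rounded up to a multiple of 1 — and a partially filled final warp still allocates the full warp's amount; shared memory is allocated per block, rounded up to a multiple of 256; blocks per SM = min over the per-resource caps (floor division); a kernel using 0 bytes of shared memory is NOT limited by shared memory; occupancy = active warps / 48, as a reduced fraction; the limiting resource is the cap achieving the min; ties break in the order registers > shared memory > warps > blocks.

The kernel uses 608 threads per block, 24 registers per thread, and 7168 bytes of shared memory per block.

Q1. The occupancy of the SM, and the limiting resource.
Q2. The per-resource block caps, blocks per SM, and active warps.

Answer: occupancy 19/24, limited by warps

registers: 6 blocks
shared memory: 4 blocks
warps: 2 blocks
blocks: 16 blocks

Answer: 2 blocks, 38 active warps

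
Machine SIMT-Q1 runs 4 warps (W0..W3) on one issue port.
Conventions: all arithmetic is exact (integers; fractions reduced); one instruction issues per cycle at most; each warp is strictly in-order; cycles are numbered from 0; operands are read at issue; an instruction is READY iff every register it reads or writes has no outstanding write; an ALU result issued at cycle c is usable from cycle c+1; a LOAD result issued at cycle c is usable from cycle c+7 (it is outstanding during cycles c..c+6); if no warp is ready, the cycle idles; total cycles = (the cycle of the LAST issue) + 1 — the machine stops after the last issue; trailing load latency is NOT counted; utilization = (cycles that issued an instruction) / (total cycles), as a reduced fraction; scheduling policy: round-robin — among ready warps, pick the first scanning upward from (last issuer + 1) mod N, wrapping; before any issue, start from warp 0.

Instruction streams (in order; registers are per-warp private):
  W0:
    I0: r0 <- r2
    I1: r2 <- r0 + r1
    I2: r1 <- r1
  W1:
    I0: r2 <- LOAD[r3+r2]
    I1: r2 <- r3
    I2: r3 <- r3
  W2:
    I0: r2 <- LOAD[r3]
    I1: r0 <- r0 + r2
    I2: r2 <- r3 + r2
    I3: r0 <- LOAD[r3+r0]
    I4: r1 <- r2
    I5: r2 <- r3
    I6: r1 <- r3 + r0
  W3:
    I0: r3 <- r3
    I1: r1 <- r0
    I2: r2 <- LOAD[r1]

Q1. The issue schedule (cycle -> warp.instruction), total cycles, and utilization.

cycle 0: W0.I0
cycle 1: W1.I0
cycle 2: W2.I0
cycle 3: W3.I0
cycle 4: W0.I1
cycle 5: W3.I1
cycle 6: W0.I2
cycle 7: W3.I2
cycle 8: W1.I1
cycle 9: W2.I1
cycle 10: W1.I2
cycle 11: W2.I2
cycle 12: W2.I3
cycle 13: W2.I4
cycle 14: W2.I5
cycle 15: idle
cycle 16: idle
cycle 17: idle
cycle 18: idle
cycle 19: W2.I6

Answer: 20 cycles, utilization 4/5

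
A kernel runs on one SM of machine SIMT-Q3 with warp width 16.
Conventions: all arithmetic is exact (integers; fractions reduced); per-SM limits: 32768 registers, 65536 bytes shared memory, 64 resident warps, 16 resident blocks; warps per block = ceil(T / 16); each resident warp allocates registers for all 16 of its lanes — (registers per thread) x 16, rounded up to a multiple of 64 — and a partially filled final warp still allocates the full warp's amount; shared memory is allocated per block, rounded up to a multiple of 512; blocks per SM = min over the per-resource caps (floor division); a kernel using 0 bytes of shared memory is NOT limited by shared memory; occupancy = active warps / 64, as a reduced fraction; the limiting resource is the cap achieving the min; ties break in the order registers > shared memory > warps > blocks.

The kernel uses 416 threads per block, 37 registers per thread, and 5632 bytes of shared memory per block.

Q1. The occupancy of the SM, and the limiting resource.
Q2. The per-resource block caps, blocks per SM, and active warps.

Answer: occupancy 13/32, limited by registers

registers: 1 block
shared memory: 11 blocks
warps: 2 blocks
blocks: 16 blocks

Answer: 1 block, 26 active warps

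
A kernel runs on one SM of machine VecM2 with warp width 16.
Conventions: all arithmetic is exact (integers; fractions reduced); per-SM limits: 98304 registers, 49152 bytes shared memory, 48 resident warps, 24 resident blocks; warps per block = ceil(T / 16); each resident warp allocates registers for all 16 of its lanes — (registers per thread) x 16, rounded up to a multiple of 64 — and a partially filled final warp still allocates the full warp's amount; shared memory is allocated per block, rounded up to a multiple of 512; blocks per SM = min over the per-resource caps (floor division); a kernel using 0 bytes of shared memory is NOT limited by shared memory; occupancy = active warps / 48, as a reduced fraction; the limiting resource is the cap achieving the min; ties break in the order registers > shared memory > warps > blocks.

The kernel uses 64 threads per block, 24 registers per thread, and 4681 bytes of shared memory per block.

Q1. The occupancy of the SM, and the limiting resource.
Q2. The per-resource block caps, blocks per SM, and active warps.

Answer: occupancy 3/4, limited by shared memory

registers: 64 blocks
shared memory: 9 blocks
warps: 12 blocks
blocks: 24 blocks

Answer: 9 blocks, 36 active warps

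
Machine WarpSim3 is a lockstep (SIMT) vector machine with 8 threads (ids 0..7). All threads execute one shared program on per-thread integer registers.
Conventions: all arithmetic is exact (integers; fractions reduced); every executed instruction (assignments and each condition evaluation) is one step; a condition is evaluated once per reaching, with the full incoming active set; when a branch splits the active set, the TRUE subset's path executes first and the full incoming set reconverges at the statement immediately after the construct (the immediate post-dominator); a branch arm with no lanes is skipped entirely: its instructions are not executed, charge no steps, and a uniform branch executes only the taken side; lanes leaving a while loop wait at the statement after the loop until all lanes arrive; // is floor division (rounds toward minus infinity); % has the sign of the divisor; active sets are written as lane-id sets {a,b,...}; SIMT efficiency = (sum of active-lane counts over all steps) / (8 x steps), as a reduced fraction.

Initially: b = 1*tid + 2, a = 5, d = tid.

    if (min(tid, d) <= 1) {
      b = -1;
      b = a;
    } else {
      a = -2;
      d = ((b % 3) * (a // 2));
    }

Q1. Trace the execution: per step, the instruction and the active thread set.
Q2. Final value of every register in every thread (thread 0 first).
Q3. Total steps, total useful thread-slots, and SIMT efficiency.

step 0: eval (min(tid, d) <= 1)      {0,1,2,3,4,5,6,7}
step 1: b <- -1                      {0,1}
step 2: b <- a                       {0,1}
step 3: a <- -2                      {2,3,4,5,6,7}
step 4: d <- ((b % 3) * (a // 2))    {2,3,4,5,6,7}

Answer: 5 steps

b: 5,5,4,5,6,7,8,9
a: 5,5,-2,-2,-2,-2,-2,-2
d: 0,1,-1,-2,0,-1,-2,0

steps = 5; useful = 24; efficiency = 24/40 = 3/5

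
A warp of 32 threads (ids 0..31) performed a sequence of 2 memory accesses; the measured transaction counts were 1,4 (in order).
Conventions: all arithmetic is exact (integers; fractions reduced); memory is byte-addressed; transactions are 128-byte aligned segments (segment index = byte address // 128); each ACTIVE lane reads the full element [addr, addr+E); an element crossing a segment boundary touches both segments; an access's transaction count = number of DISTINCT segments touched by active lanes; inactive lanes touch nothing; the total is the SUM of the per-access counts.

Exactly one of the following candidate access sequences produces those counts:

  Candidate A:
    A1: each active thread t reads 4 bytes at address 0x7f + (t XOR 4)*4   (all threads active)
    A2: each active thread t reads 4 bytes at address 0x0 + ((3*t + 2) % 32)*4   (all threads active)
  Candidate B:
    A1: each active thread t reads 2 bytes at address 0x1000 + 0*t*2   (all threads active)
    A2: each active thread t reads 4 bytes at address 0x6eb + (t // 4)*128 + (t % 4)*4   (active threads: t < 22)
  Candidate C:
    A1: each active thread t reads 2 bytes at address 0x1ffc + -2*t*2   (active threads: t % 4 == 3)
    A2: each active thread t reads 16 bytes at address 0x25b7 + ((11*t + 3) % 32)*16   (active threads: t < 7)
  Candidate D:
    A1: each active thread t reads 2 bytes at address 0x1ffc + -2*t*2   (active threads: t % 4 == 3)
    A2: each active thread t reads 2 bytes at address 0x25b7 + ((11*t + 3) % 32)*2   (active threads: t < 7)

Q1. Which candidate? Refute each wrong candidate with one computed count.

A: A1 gives 2 transactions, not 1
B: A2 gives 6 transactions, not 4
D: A2 gives 1 transaction, not 4
C: all counts match (1,4)

Answer: C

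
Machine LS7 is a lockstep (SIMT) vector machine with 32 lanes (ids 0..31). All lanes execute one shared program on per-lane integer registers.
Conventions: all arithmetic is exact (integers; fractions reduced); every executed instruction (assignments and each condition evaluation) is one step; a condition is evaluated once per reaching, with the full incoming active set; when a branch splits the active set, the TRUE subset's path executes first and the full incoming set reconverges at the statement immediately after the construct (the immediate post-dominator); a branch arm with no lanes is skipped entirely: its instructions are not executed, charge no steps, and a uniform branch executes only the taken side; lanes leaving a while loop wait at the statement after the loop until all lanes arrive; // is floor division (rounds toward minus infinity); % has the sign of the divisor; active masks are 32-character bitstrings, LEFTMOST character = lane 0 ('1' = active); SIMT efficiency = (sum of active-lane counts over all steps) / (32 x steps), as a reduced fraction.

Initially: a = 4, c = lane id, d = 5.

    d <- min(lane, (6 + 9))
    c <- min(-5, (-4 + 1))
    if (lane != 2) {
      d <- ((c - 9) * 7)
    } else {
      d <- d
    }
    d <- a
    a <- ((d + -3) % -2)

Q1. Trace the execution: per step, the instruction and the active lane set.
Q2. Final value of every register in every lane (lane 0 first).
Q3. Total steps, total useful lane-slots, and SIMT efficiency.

step 0: d <- min(lane, (6 + 9))      11111111111111111111111111111111
step 1: c <- min(-5, (-4 + 1))       11111111111111111111111111111111
step 2: eval (lane != 2)             11111111111111111111111111111111
step 3: d <- ((c - 9) * 7)           11011111111111111111111111111111
step 4: d <- d                       00100000000000000000000000000000
step 5: d <- a                       11111111111111111111111111111111
step 6: a <- ((d + -3) % -2)         11111111111111111111111111111111

Answer: 7 steps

a: -1,-1,-1,-1,-1,-1,-1,-1,-1,-1,-1,-1,-1,-1,-1,-1,-1,-1,-1,-1,-1,-1,-1,-1,-1,-1,-1,-1,-1,-1,-1,-1
c: -5,-5,-5,-5,-5,-5,-5,-5,-5,-5,-5,-5,-5,-5,-5,-5,-5,-5,-5,-5,-5,-5,-5,-5,-5,-5,-5,-5,-5,-5,-5,-5
d: 4,4,4,4,4,4,4,4,4,4,4,4,4,4,4,4,4,4,4,4,4,4,4,4,4,4,4,4,4,4,4,4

steps = 7; useful = 192; efficiency = 192/224 = 6/7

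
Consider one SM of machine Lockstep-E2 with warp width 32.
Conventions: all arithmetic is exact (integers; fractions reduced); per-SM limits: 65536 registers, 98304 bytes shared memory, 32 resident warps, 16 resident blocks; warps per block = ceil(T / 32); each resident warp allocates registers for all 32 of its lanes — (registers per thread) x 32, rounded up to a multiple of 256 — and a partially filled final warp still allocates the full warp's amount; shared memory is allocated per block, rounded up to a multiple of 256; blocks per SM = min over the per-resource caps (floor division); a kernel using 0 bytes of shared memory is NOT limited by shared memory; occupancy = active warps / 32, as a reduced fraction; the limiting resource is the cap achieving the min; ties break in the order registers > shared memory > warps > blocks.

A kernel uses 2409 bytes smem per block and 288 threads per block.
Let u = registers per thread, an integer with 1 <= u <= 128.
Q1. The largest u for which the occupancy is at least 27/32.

Answer: u = 72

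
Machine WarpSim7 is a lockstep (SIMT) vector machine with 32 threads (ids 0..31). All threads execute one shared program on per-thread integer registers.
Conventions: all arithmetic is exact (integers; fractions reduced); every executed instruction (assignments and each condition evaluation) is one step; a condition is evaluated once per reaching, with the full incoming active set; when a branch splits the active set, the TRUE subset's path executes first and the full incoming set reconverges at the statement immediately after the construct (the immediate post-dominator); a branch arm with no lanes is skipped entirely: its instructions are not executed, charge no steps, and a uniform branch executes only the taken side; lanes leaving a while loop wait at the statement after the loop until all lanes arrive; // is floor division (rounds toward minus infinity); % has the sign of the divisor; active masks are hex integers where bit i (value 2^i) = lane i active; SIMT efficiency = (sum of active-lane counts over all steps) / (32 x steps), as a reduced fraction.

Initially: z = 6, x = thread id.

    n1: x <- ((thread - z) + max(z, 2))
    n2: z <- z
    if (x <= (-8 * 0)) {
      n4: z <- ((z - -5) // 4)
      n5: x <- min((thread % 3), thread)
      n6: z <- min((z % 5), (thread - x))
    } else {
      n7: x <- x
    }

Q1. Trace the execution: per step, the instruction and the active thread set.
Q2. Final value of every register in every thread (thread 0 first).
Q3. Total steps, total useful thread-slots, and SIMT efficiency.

step 0: x <- ((thread - z) + max(z, 2)) 0xffffffff
step 1: z <- z                       0xffffffff
step 2: eval (x <= (-8 * 0))         0xffffffff
step 3: z <- ((z - -5) // 4)         0x00000001
step 4: x <- min((thread % 3), thread) 0x00000001
step 5: z <- min((z % 5), (thread - x)) 0x00000001
step 6: x <- x                       0xfffffffe

Answer: 7 steps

z: 0,6,6,6,6,6,6,6,6,6,6,6,6,6,6,6,6,6,6,6,6,6,6,6,6,6,6,6,6,6,6,6
x: 0,1,2,3,4,5,6,7,8,9,10,11,12,13,14,15,16,17,18,19,20,21,22,23,24,25,26,27,28,29,30,31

steps = 7; useful = 130; efficiency = 130/224 = 65/112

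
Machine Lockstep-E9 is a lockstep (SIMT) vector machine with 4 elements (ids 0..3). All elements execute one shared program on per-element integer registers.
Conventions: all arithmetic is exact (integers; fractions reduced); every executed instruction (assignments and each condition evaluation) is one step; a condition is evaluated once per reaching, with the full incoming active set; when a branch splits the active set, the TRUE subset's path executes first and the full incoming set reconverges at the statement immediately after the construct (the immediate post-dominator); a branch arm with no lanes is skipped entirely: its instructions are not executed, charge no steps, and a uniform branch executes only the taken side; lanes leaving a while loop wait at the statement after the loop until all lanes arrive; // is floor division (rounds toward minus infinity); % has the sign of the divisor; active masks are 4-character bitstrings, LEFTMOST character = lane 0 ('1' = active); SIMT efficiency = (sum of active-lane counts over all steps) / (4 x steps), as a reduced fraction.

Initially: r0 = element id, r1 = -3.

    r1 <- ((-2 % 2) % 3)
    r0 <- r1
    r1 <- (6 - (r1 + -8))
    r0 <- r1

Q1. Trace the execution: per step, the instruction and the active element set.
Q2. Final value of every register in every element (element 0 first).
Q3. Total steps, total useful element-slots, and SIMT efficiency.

step 0: r1 <- ((-2 % 2) % 3)         1111
step 1: r0 <- r1                     1111
step 2: r1 <- (6 - (r1 + -8))        1111
step 3: r0 <- r1                     1111

Answer: 4 steps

r0: 14,14,14,14
r1: 14,14,14,14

steps = 4; useful = 16; efficiency = 16/16 = 1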